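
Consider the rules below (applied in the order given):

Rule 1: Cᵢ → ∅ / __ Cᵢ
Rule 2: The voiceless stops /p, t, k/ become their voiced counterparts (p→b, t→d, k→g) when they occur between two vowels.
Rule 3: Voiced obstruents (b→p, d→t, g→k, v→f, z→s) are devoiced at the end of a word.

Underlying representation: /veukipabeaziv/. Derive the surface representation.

Rule 1 (degemination): no segment meets the environment; /veukipabeaziv/ is unchanged.
Rule 2 (intervocalic voicing): /k/ is a voiceless stop between vowels /u/ and /i/, so it voices to [g]. /p/ is a voiceless stop between vowels /i/ and /a/, so it voices to [b]. /veukipabeaziv/ → veugibabeaziv.
Rule 3 (final devoicing): /v/ is a voiced obstruent in word-final position, so it devoices to [f]. /veugibabeaziv/ → veugibabeazif.

veugibabeazif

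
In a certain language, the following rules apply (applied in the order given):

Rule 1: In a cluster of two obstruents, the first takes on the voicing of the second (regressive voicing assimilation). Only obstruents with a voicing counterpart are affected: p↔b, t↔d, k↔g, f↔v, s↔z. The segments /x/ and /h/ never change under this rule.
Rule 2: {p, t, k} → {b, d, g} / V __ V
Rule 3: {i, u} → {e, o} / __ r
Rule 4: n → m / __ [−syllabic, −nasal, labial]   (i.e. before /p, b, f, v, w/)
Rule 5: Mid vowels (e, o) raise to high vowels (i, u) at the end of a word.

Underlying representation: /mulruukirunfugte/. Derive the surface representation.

Rule 1 (regressive voicing assimilation): /g/ precedes the voiceless obstruent /t/, so it devoices to [k] by assimilation. /mulruukirunfugte/ → mulruukirunfukte.
Rule 2 (intervocalic voicing): /k/ is a voiceless stop between vowels /u/ and /i/, so it voices to [g]. /mulruukirunfukte/ → mulruugirunfukte.
Rule 3 (pre-rhotic lowering): /i/ is a high vowel immediately before /r/, so it lowers to [e]. /mulruugirunfukte/ → mulruugerunfukte.
Rule 4 (nasal place assimilation): /n/ precedes the labial consonant /f/, so it assimilates in place to [m]. /mulruugerunfukte/ → mulruugerumfukte.
Rule 5 (final vowel raising): /e/ is a mid vowel in word-final position, so it raises to [i]. /mulruugerumfukte/ → mulruugerumfukti.

mulruugerumfukti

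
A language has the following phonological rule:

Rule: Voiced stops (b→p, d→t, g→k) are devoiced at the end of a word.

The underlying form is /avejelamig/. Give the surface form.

/g/ is a voiced stop in word-final position, so it devoices to [k].
Surface form: [avejelamik].

avejelamik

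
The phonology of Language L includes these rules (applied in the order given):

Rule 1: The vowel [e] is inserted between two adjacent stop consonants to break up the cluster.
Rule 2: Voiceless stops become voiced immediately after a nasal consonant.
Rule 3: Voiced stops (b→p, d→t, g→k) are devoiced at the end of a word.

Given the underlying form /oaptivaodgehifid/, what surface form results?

oapetivaodegehifit

Rule 1 (stop-cluster e-epenthesis): /p/ and /t/ form a stop–stop cluster, so [e] is inserted between them. /d/ and /g/ form a stop–stop cluster, so [e] is inserted between them. /oaptivaodgehifid/ → oapetivaodegehifid.
Rule 2 (post-nasal voicing): no segment meets the environment; /oapetivaodegehifid/ is unchanged.
Rule 3 (final devoicing): /d/ is a voiced stop in word-final position, so it devoices to [t]. /oapetivaodegehifid/ → oapetivaodegehifit.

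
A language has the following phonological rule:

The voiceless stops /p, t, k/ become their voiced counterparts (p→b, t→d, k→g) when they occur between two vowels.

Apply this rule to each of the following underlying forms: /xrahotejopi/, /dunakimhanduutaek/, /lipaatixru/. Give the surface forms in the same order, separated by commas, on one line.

/xrahotejopi/: /t/ is a voiceless stop between vowels /o/ and /e/, so it voices to [d]. /p/ is a voiceless stop between vowels /o/ and /i/, so it voices to [b]. → [xrahodejobi].
/dunakimhanduutaek/: /k/ is a voiceless stop between vowels /a/ and /i/, so it voices to [g]. /t/ is a voiceless stop between vowels /u/ and /a/, so it voices to [d]. → [dunagimhanduudaek].
/lipaatixru/: /p/ is a voiceless stop between vowels /i/ and /a/, so it voices to [b]. /t/ is a voiceless stop between vowels /a/ and /i/, so it voices to [d]. → [libaadixru].

xrahodejobi, dunagimhanduudaek, libaadixru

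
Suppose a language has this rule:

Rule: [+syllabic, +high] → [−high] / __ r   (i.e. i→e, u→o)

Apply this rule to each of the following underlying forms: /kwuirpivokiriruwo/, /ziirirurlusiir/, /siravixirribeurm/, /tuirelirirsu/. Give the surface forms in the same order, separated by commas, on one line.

kwuerpivokereruwo, ziererorlusier, seravixerribeorm, tuerelerersu

/kwuirpivokiriruwo/: /i/ is a high vowel immediately before /r/, so it lowers to [e]. /i/ is a high vowel immediately before /r/, so it lowers to [e]. /i/ is a high vowel immediately before /r/, so it lowers to [e]. → [kwuerpivokereruwo].
/ziirirurlusiir/: /i/ is a high vowel immediately before /r/, so it lowers to [e]. /i/ is a high vowel immediately before /r/, so it lowers to [e]. /u/ is a high vowel immediately before /r/, so it lowers to [o]. /i/ is a high vowel immediately before /r/, so it lowers to [e]. → [ziererorlusier].
/siravixirribeurm/: /i/ is a high vowel immediately before /r/, so it lowers to [e]. /i/ is a high vowel immediately before /r/, so it lowers to [e]. /u/ is a high vowel immediately before /r/, so it lowers to [o]. → [seravixerribeorm].
/tuirelirirsu/: /i/ is a high vowel immediately before /r/, so it lowers to [e]. /i/ is a high vowel immediately before /r/, so it lowers to [e]. /i/ is a high vowel immediately before /r/, so it lowers to [e]. → [tuerelerersu].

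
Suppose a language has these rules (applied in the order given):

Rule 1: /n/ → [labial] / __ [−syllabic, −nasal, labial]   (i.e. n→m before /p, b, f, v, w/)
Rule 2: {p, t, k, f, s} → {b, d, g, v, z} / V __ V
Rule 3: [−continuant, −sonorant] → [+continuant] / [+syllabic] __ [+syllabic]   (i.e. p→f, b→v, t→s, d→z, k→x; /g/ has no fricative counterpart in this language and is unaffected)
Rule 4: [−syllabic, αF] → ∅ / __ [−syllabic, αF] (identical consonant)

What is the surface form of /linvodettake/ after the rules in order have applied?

Rule 1 (nasal place assimilation): /n/ precedes the labial consonant /v/, so it assimilates in place to [m]. /linvodettake/ → limvodettake.
Rule 2 (intervocalic voicing): /k/ is a voiceless obstruent between vowels /a/ and /e/, so it voices to [g]. /limvodettake/ → limvodettage.
Rule 3 (intervocalic spirantization): /d/ is a stop between vowels /o/ and /e/, so it spirantizes to the fricative [z]. /limvodettage/ → limvozettage.
Rule 4 (degemination): /tt/ is a geminate; the first /t/ deletes. /limvozettage/ → limvozetage.

limvozetage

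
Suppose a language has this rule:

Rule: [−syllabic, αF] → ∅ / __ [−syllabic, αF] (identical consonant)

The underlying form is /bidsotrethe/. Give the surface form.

bidsotrethe

No segment of /bidsotrethe/ meets the structural description of the rule, so the form surfaces unchanged.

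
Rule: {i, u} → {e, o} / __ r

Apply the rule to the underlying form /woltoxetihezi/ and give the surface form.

No segment of /woltoxetihezi/ meets the structural description of the rule, so the form surfaces unchanged.

woltoxetihezi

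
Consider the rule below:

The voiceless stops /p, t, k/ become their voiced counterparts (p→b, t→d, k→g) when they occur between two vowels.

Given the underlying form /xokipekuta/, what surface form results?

/k/ is a voiceless stop between vowels /o/ and /i/, so it voices to [g].
/p/ is a voiceless stop between vowels /i/ and /e/, so it voices to [b].
/k/ is a voiceless stop between vowels /e/ and /u/, so it voices to [g].
/t/ is a voiceless stop between vowels /u/ and /a/, so it voices to [d].
Surface form: [xogibeguda].

xogibeguda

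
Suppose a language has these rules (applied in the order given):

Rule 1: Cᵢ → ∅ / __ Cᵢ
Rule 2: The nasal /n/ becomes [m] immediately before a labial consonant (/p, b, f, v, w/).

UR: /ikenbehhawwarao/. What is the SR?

Rule 1 (degemination): /hh/ is a geminate; the first /h/ deletes. /ww/ is a geminate; the first /w/ deletes. /ikenbehhawwarao/ → ikenbehawarao.
Rule 2 (nasal place assimilation): /n/ precedes the labial consonant /b/, so it assimilates in place to [m]. /ikenbehawarao/ → ikembehawarao.

ikembehawarao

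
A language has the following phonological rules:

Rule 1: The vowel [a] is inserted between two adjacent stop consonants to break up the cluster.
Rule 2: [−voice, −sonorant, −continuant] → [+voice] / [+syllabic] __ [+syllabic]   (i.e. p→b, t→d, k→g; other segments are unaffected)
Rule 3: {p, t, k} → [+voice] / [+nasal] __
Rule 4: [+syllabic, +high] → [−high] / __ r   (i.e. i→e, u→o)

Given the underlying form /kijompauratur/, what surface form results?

Rule 1 (stop-cluster a-epenthesis): no segment meets the environment; /kijompauratur/ is unchanged.
Rule 2 (intervocalic voicing): /t/ is a voiceless stop between vowels /a/ and /u/, so it voices to [d]. /kijompauratur/ → kijompauradur.
Rule 3 (post-nasal voicing): /p/ is a voiceless stop immediately after the nasal /m/, so it voices to [b]. /kijompauradur/ → kijombauradur.
Rule 4 (pre-rhotic lowering): /u/ is a high vowel immediately before /r/, so it lowers to [o]. /u/ is a high vowel immediately before /r/, so it lowers to [o]. /kijombauradur/ → kijombaorador.

kijombaorador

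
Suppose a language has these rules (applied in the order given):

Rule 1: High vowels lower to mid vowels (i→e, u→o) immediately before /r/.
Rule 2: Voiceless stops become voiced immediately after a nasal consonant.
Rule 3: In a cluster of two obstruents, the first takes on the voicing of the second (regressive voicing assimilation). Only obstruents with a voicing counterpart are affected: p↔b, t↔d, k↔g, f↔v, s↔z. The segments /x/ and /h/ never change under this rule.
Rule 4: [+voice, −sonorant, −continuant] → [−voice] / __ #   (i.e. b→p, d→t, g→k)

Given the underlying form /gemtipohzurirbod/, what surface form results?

gemdipohzorerbot

Rule 1 (pre-rhotic lowering): /u/ is a high vowel immediately before /r/, so it lowers to [o]. /i/ is a high vowel immediately before /r/, so it lowers to [e]. /gemtipohzurirbod/ → gemtipohzorerbod.
Rule 2 (post-nasal voicing): /t/ is a voiceless stop immediately after the nasal /m/, so it voices to [d]. /gemtipohzorerbod/ → gemdipohzorerbod.
Rule 3 (regressive voicing assimilation): no segment meets the environment; /gemdipohzorerbod/ is unchanged.
Rule 4 (final devoicing): /d/ is a voiced stop in word-final position, so it devoices to [t]. /gemdipohzorerbod/ → gemdipohzorerbot.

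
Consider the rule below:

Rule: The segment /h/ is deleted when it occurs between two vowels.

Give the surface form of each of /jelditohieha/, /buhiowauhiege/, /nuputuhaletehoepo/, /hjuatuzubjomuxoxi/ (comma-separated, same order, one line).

jelditoiea, buiowauiege, nuputualeteoepo, hjuatuzubjomuxoxi

/jelditohieha/: /h/ occurs between vowels /o/ and /i/, so it deletes. /h/ occurs between vowels /e/ and /a/, so it deletes. → [jelditoiea].
/buhiowauhiege/: /h/ occurs between vowels /u/ and /i/, so it deletes. /h/ occurs between vowels /u/ and /i/, so it deletes. → [buiowauiege].
/nuputuhaletehoepo/: /h/ occurs between vowels /u/ and /a/, so it deletes. /h/ occurs between vowels /e/ and /o/, so it deletes. → [nuputualeteoepo].
/hjuatuzubjomuxoxi/: the rule's environment is not met; surfaces unchanged as [hjuatuzubjomuxoxi].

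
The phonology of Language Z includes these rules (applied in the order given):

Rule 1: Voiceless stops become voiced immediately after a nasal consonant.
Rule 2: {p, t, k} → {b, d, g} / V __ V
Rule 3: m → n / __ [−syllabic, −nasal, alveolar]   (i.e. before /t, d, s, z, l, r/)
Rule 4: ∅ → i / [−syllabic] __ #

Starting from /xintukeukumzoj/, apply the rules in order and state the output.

Rule 1 (post-nasal voicing): /t/ is a voiceless stop immediately after the nasal /n/, so it voices to [d]. /xintukeukumzoj/ → xindukeukumzoj.
Rule 2 (intervocalic voicing): /k/ is a voiceless stop between vowels /u/ and /e/, so it voices to [g]. /k/ is a voiceless stop between vowels /u/ and /u/, so it voices to [g]. /xindukeukumzoj/ → xindugeugumzoj.
Rule 3 (nasal place assimilation): /m/ precedes the alveolar consonant /z/, so it assimilates in place to [n]. /xindugeugumzoj/ → xindugeugunzoj.
Rule 4 (final i-epenthesis): the form ends in the consonant /j/, so [i] is inserted word-finally. /xindugeugunzoj/ → xindugeugunzoji.

xindugeugunzoji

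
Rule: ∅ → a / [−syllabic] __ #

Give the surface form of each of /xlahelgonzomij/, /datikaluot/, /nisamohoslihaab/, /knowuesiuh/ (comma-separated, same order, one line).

xlahelgonzomija, datikaluota, nisamohoslihaaba, knowuesiuha

/xlahelgonzomij/: the form ends in the consonant /j/, so [a] is inserted word-finally. → [xlahelgonzomija].
/datikaluot/: the form ends in the consonant /t/, so [a] is inserted word-finally. → [datikaluota].
/nisamohoslihaab/: the form ends in the consonant /b/, so [a] is inserted word-finally. → [nisamohoslihaaba].
/knowuesiuh/: the form ends in the consonant /h/, so [a] is inserted word-finally. → [knowuesiuha].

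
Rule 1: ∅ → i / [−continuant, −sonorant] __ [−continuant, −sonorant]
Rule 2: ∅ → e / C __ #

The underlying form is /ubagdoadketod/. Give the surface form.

ubagidoadiketode

Rule 1 (stop-cluster i-epenthesis): /g/ and /d/ form a stop–stop cluster, so [i] is inserted between them. /d/ and /k/ form a stop–stop cluster, so [i] is inserted between them. /ubagdoadketod/ → ubagidoadiketod.
Rule 2 (final e-epenthesis): the form ends in the consonant /d/, so [e] is inserted word-finally. /ubagidoadiketod/ → ubagidoadiketode.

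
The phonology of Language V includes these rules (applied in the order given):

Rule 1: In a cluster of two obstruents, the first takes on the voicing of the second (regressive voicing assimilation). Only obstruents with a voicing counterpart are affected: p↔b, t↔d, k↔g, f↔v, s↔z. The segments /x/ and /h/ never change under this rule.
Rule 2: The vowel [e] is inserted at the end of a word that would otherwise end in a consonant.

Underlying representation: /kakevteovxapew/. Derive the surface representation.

Rule 1 (regressive voicing assimilation): /v/ precedes the voiceless obstruent /t/, so it devoices to [f] by assimilation. /v/ precedes the voiceless obstruent /x/, so it devoices to [f] by assimilation. /kakevteovxapew/ → kakefteofxapew.
Rule 2 (final e-epenthesis): the form ends in the consonant /w/, so [e] is inserted word-finally. /kakefteofxapew/ → kakefteofxapewe.

kakefteofxapewe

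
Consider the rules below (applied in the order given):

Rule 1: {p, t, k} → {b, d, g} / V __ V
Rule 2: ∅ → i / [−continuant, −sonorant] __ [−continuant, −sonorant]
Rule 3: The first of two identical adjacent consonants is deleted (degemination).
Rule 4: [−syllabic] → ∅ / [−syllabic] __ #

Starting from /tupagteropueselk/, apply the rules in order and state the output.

tubagiterobuesel

Rule 1 (intervocalic voicing): /p/ is a voiceless stop between vowels /u/ and /a/, so it voices to [b]. /p/ is a voiceless stop between vowels /o/ and /u/, so it voices to [b]. /tupagteropueselk/ → tubagterobueselk.
Rule 2 (stop-cluster i-epenthesis): /g/ and /t/ form a stop–stop cluster, so [i] is inserted between them. /tubagterobueselk/ → tubagiterobueselk.
Rule 3 (degemination): no segment meets the environment; /tubagiterobueselk/ is unchanged.
Rule 4 (final cluster simplification): /k/ is the second consonant of a word-final cluster /lk/, so it deletes. /tubagiterobueselk/ → tubagiterobuesel.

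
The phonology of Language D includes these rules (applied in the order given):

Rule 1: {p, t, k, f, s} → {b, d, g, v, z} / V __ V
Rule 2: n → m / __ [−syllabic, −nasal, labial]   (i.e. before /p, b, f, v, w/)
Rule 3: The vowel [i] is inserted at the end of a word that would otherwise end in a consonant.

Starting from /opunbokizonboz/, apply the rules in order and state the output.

Rule 1 (intervocalic voicing): /p/ is a voiceless obstruent between vowels /o/ and /u/, so it voices to [b]. /k/ is a voiceless obstruent between vowels /o/ and /i/, so it voices to [g]. /opunbokizonboz/ → obunbogizonboz.
Rule 2 (nasal place assimilation): /n/ precedes the labial consonant /b/, so it assimilates in place to [m]. /n/ precedes the labial consonant /b/, so it assimilates in place to [m]. /obunbogizonboz/ → obumbogizomboz.
Rule 3 (final i-epenthesis): the form ends in the consonant /z/, so [i] is inserted word-finally. /obumbogizomboz/ → obumbogizombozi.

obumbogizombozi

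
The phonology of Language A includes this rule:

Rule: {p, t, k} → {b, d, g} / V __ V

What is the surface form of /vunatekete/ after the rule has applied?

vunadegede

/t/ is a voiceless stop between vowels /a/ and /e/, so it voices to [d].
/k/ is a voiceless stop between vowels /e/ and /e/, so it voices to [g].
/t/ is a voiceless stop between vowels /e/ and /e/, so it voices to [d].
Surface form: [vunadegede].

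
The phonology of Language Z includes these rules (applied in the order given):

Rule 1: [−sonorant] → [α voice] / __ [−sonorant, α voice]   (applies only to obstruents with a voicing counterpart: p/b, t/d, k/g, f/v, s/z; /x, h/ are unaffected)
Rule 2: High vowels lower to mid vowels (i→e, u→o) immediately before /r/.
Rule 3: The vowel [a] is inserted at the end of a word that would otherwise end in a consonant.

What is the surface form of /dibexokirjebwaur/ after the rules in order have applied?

Rule 1 (regressive voicing assimilation): no segment meets the environment; /dibexokirjebwaur/ is unchanged.
Rule 2 (pre-rhotic lowering): /i/ is a high vowel immediately before /r/, so it lowers to [e]. /u/ is a high vowel immediately before /r/, so it lowers to [o]. /dibexokirjebwaur/ → dibexokerjebwaor.
Rule 3 (final a-epenthesis): the form ends in the consonant /r/, so [a] is inserted word-finally. /dibexokerjebwaor/ → dibexokerjebwaora.

dibexokerjebwaora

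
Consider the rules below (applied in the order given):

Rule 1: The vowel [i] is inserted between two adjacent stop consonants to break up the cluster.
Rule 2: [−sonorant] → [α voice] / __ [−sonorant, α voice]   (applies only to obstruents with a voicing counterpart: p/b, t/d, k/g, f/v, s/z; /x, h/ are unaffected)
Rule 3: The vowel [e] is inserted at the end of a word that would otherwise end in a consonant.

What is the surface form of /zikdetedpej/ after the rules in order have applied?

zikidetedipeje

Rule 1 (stop-cluster i-epenthesis): /k/ and /d/ form a stop–stop cluster, so [i] is inserted between them. /d/ and /p/ form a stop–stop cluster, so [i] is inserted between them. /zikdetedpej/ → zikidetedipej.
Rule 2 (regressive voicing assimilation): no segment meets the environment; /zikidetedipej/ is unchanged.
Rule 3 (final e-epenthesis): the form ends in the consonant /j/, so [e] is inserted word-finally. /zikidetedipej/ → zikidetedipeje.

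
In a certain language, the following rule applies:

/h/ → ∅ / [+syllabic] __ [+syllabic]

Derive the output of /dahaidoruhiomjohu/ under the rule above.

/h/ occurs between vowels /a/ and /a/, so it deletes.
/h/ occurs between vowels /u/ and /i/, so it deletes.
/h/ occurs between vowels /o/ and /u/, so it deletes.
Surface form: [daaidoruiomjou].

daaidoruiomjou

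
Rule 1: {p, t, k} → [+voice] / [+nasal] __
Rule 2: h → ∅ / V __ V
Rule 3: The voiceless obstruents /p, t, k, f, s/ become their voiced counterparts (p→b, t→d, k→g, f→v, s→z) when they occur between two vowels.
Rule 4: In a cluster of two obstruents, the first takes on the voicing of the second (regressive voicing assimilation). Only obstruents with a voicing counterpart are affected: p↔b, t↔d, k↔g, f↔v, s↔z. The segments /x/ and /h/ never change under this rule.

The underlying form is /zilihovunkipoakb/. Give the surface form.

Rule 1 (post-nasal voicing): /k/ is a voiceless stop immediately after the nasal /n/, so it voices to [g]. /zilihovunkipoakb/ → zilihovungipoakb.
Rule 2 (intervocalic h-deletion): /h/ occurs between vowels /i/ and /o/, so it deletes. /zilihovungipoakb/ → ziliovungipoakb.
Rule 3 (intervocalic voicing): /p/ is a voiceless obstruent between vowels /i/ and /o/, so it voices to [b]. /ziliovungipoakb/ → ziliovungiboakb.
Rule 4 (regressive voicing assimilation): /k/ precedes the voiced obstruent /b/, so it voices to [g] by assimilation. /ziliovungiboakb/ → ziliovungiboagb.

ziliovungiboagb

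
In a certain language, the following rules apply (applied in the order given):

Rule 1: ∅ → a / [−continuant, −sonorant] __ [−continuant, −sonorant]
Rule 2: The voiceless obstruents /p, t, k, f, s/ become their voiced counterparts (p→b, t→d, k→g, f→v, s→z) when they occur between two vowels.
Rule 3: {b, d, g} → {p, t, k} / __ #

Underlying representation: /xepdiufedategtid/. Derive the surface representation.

xebadiuvedadegadit

Rule 1 (stop-cluster a-epenthesis): /p/ and /d/ form a stop–stop cluster, so [a] is inserted between them. /g/ and /t/ form a stop–stop cluster, so [a] is inserted between them. /xepdiufedategtid/ → xepadiufedategatid.
Rule 2 (intervocalic voicing): /p/ is a voiceless obstruent between vowels /e/ and /a/, so it voices to [b]. /f/ is a voiceless obstruent between vowels /u/ and /e/, so it voices to [v]. /t/ is a voiceless obstruent between vowels /a/ and /e/, so it voices to [d]. /t/ is a voiceless obstruent between vowels /a/ and /i/, so it voices to [d]. /xepadiufedategatid/ → xebadiuvedadegadid.
Rule 3 (final devoicing): /d/ is a voiced stop in word-final position, so it devoices to [t]. /xebadiuvedadegadid/ → xebadiuvedadegadit.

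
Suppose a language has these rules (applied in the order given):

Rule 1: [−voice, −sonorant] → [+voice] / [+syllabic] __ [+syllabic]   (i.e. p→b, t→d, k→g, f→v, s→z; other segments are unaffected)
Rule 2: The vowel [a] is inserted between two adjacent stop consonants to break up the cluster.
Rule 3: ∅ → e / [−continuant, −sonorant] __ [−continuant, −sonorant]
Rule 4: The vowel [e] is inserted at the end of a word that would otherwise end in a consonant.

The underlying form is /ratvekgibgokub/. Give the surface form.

ratvekagibagogube

Rule 1 (intervocalic voicing): /k/ is a voiceless obstruent between vowels /o/ and /u/, so it voices to [g]. /ratvekgibgokub/ → ratvekgibgogub.
Rule 2 (stop-cluster a-epenthesis): /k/ and /g/ form a stop–stop cluster, so [a] is inserted between them. /b/ and /g/ form a stop–stop cluster, so [a] is inserted between them. /ratvekgibgogub/ → ratvekagibagogub.
Rule 3 (stop-cluster e-epenthesis): no segment meets the environment; /ratvekagibagogub/ is unchanged.
Rule 4 (final e-epenthesis): the form ends in the consonant /b/, so [e] is inserted word-finally. /ratvekagibagogub/ → ratvekagibagogube.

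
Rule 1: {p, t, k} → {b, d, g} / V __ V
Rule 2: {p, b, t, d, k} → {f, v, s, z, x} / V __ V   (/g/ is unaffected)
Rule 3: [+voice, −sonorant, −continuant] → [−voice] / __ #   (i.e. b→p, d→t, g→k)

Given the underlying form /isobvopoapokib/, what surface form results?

isobvovoavogip

Rule 1 (intervocalic voicing): /p/ is a voiceless stop between vowels /o/ and /o/, so it voices to [b]. /p/ is a voiceless stop between vowels /a/ and /o/, so it voices to [b]. /k/ is a voiceless stop between vowels /o/ and /i/, so it voices to [g]. /isobvopoapokib/ → isobvoboabogib.
Rule 2 (intervocalic spirantization): /b/ is a stop between vowels /o/ and /o/, so it spirantizes to the fricative [v]. /b/ is a stop between vowels /a/ and /o/, so it spirantizes to the fricative [v]. /isobvoboabogib/ → isobvovoavogib.
Rule 3 (final devoicing): /b/ is a voiced stop in word-final position, so it devoices to [p]. /isobvovoavogib/ → isobvovoavogip.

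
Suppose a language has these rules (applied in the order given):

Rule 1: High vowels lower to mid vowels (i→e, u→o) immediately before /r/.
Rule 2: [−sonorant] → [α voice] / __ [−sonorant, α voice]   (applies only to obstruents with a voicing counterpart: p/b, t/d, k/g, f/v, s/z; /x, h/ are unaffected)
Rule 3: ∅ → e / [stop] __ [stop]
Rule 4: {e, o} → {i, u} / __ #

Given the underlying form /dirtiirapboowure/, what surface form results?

Rule 1 (pre-rhotic lowering): /i/ is a high vowel immediately before /r/, so it lowers to [e]. /i/ is a high vowel immediately before /r/, so it lowers to [e]. /u/ is a high vowel immediately before /r/, so it lowers to [o]. /dirtiirapboowure/ → dertierapboowore.
Rule 2 (regressive voicing assimilation): /p/ precedes the voiced obstruent /b/, so it voices to [b] by assimilation. /dertierapboowore/ → dertierabboowore.
Rule 3 (stop-cluster e-epenthesis): /b/ and /b/ form a stop–stop cluster, so [e] is inserted between them. /dertierabboowore/ → dertierabeboowore.
Rule 4 (final vowel raising): /e/ is a mid vowel in word-final position, so it raises to [i]. /dertierabeboowore/ → dertierabeboowori.

dertierabeboowori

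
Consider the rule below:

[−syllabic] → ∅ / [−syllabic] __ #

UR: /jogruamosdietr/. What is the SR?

jogruamosdiet

/r/ is the second consonant of a word-final cluster /tr/, so it deletes.
Surface form: [jogruamosdiet].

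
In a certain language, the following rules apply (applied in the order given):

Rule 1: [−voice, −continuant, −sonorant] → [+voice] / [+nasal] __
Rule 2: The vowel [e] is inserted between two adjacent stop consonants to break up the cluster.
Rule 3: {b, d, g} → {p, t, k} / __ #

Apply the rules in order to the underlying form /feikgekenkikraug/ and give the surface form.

feikegekengikrauk

Rule 1 (post-nasal voicing): /k/ is a voiceless stop immediately after the nasal /n/, so it voices to [g]. /feikgekenkikraug/ → feikgekengikraug.
Rule 2 (stop-cluster e-epenthesis): /k/ and /g/ form a stop–stop cluster, so [e] is inserted between them. /feikgekengikraug/ → feikegekengikraug.
Rule 3 (final devoicing): /g/ is a voiced stop in word-final position, so it devoices to [k]. /feikegekengikraug/ → feikegekengikrauk.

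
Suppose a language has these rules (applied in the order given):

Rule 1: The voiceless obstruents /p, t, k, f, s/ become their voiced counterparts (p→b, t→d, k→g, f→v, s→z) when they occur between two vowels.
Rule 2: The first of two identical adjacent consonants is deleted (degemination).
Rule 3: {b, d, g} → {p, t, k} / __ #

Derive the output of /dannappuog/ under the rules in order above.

Rule 1 (intervocalic voicing): no segment meets the environment; /dannappuog/ is unchanged.
Rule 2 (degemination): /nn/ is a geminate; the first /n/ deletes. /pp/ is a geminate; the first /p/ deletes. /dannappuog/ → danapuog.
Rule 3 (final devoicing): /g/ is a voiced stop in word-final position, so it devoices to [k]. /danapuog/ → danapuok.

danapuok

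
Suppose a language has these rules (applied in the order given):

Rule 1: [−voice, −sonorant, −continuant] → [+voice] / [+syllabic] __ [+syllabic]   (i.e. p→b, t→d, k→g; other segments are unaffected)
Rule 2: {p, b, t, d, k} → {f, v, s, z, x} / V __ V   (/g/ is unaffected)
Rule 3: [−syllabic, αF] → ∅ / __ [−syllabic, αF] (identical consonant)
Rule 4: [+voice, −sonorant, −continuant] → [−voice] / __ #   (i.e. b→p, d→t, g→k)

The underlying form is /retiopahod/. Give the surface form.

Rule 1 (intervocalic voicing): /t/ is a voiceless stop between vowels /e/ and /i/, so it voices to [d]. /p/ is a voiceless stop between vowels /o/ and /a/, so it voices to [b]. /retiopahod/ → rediobahod.
Rule 2 (intervocalic spirantization): /d/ is a stop between vowels /e/ and /i/, so it spirantizes to the fricative [z]. /b/ is a stop between vowels /o/ and /a/, so it spirantizes to the fricative [v]. /rediobahod/ → reziovahod.
Rule 3 (degemination): no segment meets the environment; /reziovahod/ is unchanged.
Rule 4 (final devoicing): /d/ is a voiced stop in word-final position, so it devoices to [t]. /reziovahod/ → reziovahot.

reziovahot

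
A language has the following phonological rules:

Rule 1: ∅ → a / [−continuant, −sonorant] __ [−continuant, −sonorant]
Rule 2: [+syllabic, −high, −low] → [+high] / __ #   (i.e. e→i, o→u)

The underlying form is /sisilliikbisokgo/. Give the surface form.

Rule 1 (stop-cluster a-epenthesis): /k/ and /b/ form a stop–stop cluster, so [a] is inserted between them. /k/ and /g/ form a stop–stop cluster, so [a] is inserted between them. /sisilliikbisokgo/ → sisilliikabisokago.
Rule 2 (final vowel raising): /o/ is a mid vowel in word-final position, so it raises to [u]. /sisilliikabisokago/ → sisilliikabisokagu.

sisilliikabisokagu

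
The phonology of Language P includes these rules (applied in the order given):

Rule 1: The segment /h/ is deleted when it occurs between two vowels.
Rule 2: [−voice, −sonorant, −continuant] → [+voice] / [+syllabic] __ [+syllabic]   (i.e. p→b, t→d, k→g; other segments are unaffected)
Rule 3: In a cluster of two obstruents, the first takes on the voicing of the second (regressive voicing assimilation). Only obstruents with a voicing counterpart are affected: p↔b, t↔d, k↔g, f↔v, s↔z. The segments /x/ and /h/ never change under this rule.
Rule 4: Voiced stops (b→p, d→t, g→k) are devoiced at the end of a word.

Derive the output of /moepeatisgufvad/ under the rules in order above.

Rule 1 (intervocalic h-deletion): no segment meets the environment; /moepeatisgufvad/ is unchanged.
Rule 2 (intervocalic voicing): /p/ is a voiceless stop between vowels /e/ and /e/, so it voices to [b]. /t/ is a voiceless stop between vowels /a/ and /i/, so it voices to [d]. /moepeatisgufvad/ → moebeadisgufvad.
Rule 3 (regressive voicing assimilation): /s/ precedes the voiced obstruent /g/, so it voices to [z] by assimilation. /f/ precedes the voiced obstruent /v/, so it voices to [v] by assimilation. /moebeadisgufvad/ → moebeadizguvvad.
Rule 4 (final devoicing): /d/ is a voiced stop in word-final position, so it devoices to [t]. /moebeadizguvvad/ → moebeadizguvvat.

moebeadizguvvat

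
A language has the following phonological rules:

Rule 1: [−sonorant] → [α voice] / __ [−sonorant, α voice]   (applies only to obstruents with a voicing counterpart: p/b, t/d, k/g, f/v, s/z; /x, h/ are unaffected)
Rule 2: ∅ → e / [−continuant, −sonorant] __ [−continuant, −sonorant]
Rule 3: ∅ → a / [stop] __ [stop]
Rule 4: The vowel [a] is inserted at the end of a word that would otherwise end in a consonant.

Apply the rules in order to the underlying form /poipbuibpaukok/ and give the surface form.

Rule 1 (regressive voicing assimilation): /p/ precedes the voiced obstruent /b/, so it voices to [b] by assimilation. /b/ precedes the voiceless obstruent /p/, so it devoices to [p] by assimilation. /poipbuibpaukok/ → poibbuippaukok.
Rule 2 (stop-cluster e-epenthesis): /b/ and /b/ form a stop–stop cluster, so [e] is inserted between them. /p/ and /p/ form a stop–stop cluster, so [e] is inserted between them. /poibbuippaukok/ → poibebuipepaukok.
Rule 3 (stop-cluster a-epenthesis): no segment meets the environment; /poibebuipepaukok/ is unchanged.
Rule 4 (final a-epenthesis): the form ends in the consonant /k/, so [a] is inserted word-finally. /poibebuipepaukok/ → poibebuipepaukoka.

poibebuipepaukoka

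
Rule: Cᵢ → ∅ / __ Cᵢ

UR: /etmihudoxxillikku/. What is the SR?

/xx/ is a geminate; the first /x/ deletes.
/ll/ is a geminate; the first /l/ deletes.
/kk/ is a geminate; the first /k/ deletes.
The other instances of /t/, /m/, /h/, /d/, /x/, /l/, /k/ do not occur in the required environment and remain unchanged.
Surface form: [etmihudoxiliku].

etmihudoxiliku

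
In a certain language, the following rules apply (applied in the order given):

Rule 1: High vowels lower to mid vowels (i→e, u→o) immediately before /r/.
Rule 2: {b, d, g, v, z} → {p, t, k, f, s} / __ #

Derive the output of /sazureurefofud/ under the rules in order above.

Rule 1 (pre-rhotic lowering): /u/ is a high vowel immediately before /r/, so it lowers to [o]. /u/ is a high vowel immediately before /r/, so it lowers to [o]. /sazureurefofud/ → sazoreorefofud.
Rule 2 (final devoicing): /d/ is a voiced obstruent in word-final position, so it devoices to [t]. /sazoreorefofud/ → sazoreorefofut.

sazoreorefofut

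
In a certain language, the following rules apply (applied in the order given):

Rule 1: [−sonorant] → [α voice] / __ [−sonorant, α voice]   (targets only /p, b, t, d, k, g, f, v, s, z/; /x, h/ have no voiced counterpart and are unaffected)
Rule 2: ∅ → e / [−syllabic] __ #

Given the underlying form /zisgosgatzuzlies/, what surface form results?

zizgozgadzuzliese

Rule 1 (regressive voicing assimilation): /s/ precedes the voiced obstruent /g/, so it voices to [z] by assimilation. /s/ precedes the voiced obstruent /g/, so it voices to [z] by assimilation. /t/ precedes the voiced obstruent /z/, so it voices to [d] by assimilation. /zisgosgatzuzlies/ → zizgozgadzuzlies.
Rule 2 (final e-epenthesis): the form ends in the consonant /s/, so [e] is inserted word-finally. /zizgozgadzuzlies/ → zizgozgadzuzliese.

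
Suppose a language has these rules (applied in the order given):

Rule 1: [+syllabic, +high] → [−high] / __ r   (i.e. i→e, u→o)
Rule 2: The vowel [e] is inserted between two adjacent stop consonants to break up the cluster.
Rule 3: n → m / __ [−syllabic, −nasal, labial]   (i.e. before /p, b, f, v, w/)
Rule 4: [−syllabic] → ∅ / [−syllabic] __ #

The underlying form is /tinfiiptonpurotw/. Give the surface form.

Rule 1 (pre-rhotic lowering): /u/ is a high vowel immediately before /r/, so it lowers to [o]. /tinfiiptonpurotw/ → tinfiiptonporotw.
Rule 2 (stop-cluster e-epenthesis): /p/ and /t/ form a stop–stop cluster, so [e] is inserted between them. /tinfiiptonporotw/ → tinfiipetonporotw.
Rule 3 (nasal place assimilation): /n/ precedes the labial consonant /f/, so it assimilates in place to [m]. /n/ precedes the labial consonant /p/, so it assimilates in place to [m]. /tinfiipetonporotw/ → timfiipetomporotw.
Rule 4 (final cluster simplification): /w/ is the second consonant of a word-final cluster /tw/, so it deletes. /timfiipetomporotw/ → timfiipetomporot.

timfiipetomporot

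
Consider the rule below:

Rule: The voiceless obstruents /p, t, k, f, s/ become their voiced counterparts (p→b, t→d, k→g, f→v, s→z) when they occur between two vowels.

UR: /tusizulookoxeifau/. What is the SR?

tuzizuloogoxeivau

/s/ is a voiceless obstruent between vowels /u/ and /i/, so it voices to [z].
/k/ is a voiceless obstruent between vowels /o/ and /o/, so it voices to [g].
/f/ is a voiceless obstruent between vowels /i/ and /a/, so it voices to [v].
Surface form: [tuzizuloogoxeivau].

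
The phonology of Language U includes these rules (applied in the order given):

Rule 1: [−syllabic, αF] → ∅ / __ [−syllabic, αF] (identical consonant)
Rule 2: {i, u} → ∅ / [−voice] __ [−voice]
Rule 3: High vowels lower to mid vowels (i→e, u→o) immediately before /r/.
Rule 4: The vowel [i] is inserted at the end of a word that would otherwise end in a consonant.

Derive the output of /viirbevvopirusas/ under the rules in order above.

Rule 1 (degemination): /vv/ is a geminate; the first /v/ deletes. /viirbevvopirusas/ → viirbevopirusas.
Rule 2 (high vowel syncope): no segment meets the environment; /viirbevopirusas/ is unchanged.
Rule 3 (pre-rhotic lowering): /i/ is a high vowel immediately before /r/, so it lowers to [e]. /i/ is a high vowel immediately before /r/, so it lowers to [e]. /viirbevopirusas/ → vierbevoperusas.
Rule 4 (final i-epenthesis): the form ends in the consonant /s/, so [i] is inserted word-finally. /vierbevoperusas/ → vierbevoperusasi.

vierbevoperusasi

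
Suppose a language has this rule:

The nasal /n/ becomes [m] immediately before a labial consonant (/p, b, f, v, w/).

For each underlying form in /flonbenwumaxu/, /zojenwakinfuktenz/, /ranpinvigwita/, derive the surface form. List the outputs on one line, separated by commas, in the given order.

flombemwumaxu, zojemwakimfuktenz, rampimvigwita

/flonbenwumaxu/: /n/ precedes the labial consonant /b/, so it assimilates in place to [m]. /n/ precedes the labial consonant /w/, so it assimilates in place to [m]. → [flombemwumaxu].
/zojenwakinfuktenz/: /n/ precedes the labial consonant /w/, so it assimilates in place to [m]. /n/ precedes the labial consonant /f/, so it assimilates in place to [m]. → [zojemwakimfuktenz].
/ranpinvigwita/: /n/ precedes the labial consonant /p/, so it assimilates in place to [m]. /n/ precedes the labial consonant /v/, so it assimilates in place to [m]. → [rampimvigwita].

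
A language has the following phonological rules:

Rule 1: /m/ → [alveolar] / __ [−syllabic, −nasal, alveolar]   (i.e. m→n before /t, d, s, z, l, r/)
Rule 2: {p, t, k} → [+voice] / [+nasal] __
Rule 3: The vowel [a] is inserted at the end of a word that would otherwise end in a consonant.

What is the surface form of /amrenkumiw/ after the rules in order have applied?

Rule 1 (nasal place assimilation): /m/ precedes the alveolar consonant /r/, so it assimilates in place to [n]. /amrenkumiw/ → anrenkumiw.
Rule 2 (post-nasal voicing): /k/ is a voiceless stop immediately after the nasal /n/, so it voices to [g]. /anrenkumiw/ → anrengumiw.
Rule 3 (final a-epenthesis): the form ends in the consonant /w/, so [a] is inserted word-finally. /anrengumiw/ → anrengumiwa.

anrengumiwa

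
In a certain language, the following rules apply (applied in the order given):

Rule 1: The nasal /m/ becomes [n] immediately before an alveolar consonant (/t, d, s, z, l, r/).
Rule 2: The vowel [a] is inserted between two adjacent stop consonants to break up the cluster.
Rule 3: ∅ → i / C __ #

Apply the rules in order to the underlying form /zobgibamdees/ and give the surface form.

zobagibandeesi

Rule 1 (nasal place assimilation): /m/ precedes the alveolar consonant /d/, so it assimilates in place to [n]. /zobgibamdees/ → zobgibandees.
Rule 2 (stop-cluster a-epenthesis): /b/ and /g/ form a stop–stop cluster, so [a] is inserted between them. /zobgibandees/ → zobagibandees.
Rule 3 (final i-epenthesis): the form ends in the consonant /s/, so [i] is inserted word-finally. /zobagibandees/ → zobagibandeesi.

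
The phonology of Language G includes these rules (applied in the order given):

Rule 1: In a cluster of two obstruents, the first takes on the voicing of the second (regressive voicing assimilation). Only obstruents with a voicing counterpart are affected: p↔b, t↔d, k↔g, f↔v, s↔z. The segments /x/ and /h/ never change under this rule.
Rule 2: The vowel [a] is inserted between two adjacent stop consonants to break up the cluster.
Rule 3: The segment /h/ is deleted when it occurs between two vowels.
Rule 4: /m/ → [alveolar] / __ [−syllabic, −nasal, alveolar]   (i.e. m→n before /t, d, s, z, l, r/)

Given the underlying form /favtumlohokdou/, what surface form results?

Rule 1 (regressive voicing assimilation): /v/ precedes the voiceless obstruent /t/, so it devoices to [f] by assimilation. /k/ precedes the voiced obstruent /d/, so it voices to [g] by assimilation. /favtumlohokdou/ → faftumlohogdou.
Rule 2 (stop-cluster a-epenthesis): /g/ and /d/ form a stop–stop cluster, so [a] is inserted between them. /faftumlohogdou/ → faftumlohogadou.
Rule 3 (intervocalic h-deletion): /h/ occurs between vowels /o/ and /o/, so it deletes. /faftumlohogadou/ → faftumloogadou.
Rule 4 (nasal place assimilation): /m/ precedes the alveolar consonant /l/, so it assimilates in place to [n]. /faftumloogadou/ → faftunloogadou.

faftunloogadou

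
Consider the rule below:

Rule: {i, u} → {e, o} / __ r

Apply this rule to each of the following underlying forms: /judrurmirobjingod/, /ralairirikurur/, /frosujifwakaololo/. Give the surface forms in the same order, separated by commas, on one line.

judrormerobjingod, ralaererikoror, frosujifwakaololo

/judrurmirobjingod/: /u/ is a high vowel immediately before /r/, so it lowers to [o]. /i/ is a high vowel immediately before /r/, so it lowers to [e]. → [judrormerobjingod].
/ralairirikurur/: /i/ is a high vowel immediately before /r/, so it lowers to [e]. /i/ is a high vowel immediately before /r/, so it lowers to [e]. /u/ is a high vowel immediately before /r/, so it lowers to [o]. /u/ is a high vowel immediately before /r/, so it lowers to [o]. → [ralaererikoror].
/frosujifwakaololo/: the rule's environment is not met; surfaces unchanged as [frosujifwakaololo].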